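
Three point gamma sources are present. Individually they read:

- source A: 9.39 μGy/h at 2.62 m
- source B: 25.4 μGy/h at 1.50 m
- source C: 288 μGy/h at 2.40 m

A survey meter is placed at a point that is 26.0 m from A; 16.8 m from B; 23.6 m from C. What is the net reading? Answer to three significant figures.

By superposition, sum each source's inverse-square contribution:
A: 9.39 × (2.62/26.0)² = 0.09535 μGy/h
B: 25.4 × (1.50/16.8)² = 0.2025 μGy/h
C: 288 × (2.40/23.6)² = 2.978 μGy/h
Total = 0.09535 + 0.2025 + 2.978 = 3.276 μGy/h.

3.28 μGy/h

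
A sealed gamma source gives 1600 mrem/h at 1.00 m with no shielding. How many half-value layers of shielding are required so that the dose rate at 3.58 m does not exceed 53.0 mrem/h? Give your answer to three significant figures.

1.24 half-value layers

At 3.58 m, distance alone gives 1600 × (1.00/3.58)² = 1600 × 0.07803 = 124.8 mrem/h.
Further attenuation needed: 124.8/53.0 = 2.355.
n = log₂(2.355) = 1.236 half-value layers.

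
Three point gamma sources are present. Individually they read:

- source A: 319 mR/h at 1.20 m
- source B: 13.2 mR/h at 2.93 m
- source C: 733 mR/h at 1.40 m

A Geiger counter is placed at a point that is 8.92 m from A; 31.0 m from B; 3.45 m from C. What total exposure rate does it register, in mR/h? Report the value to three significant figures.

127 mR/h

Each source contributes Iᵢ·(dᵢ/rᵢ)²; contributions add.
A: 319 × (1.20/8.92)² = 5.773 mR/h
B: 13.2 × (2.93/31.0)² = 0.1179 mR/h
C: 733 × (1.40/3.45)² = 120.7 mR/h
Total = 5.773 + 0.1179 + 120.7 = 126.6 mR/h.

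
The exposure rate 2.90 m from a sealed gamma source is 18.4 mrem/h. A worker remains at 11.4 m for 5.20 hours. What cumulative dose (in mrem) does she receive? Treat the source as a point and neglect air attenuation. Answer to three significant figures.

6.19 mrem

Using I₁d₁² = I₂d₂², rate at 11.4 m:
18.4 × (2.90/11.4)² = 18.4 × 0.06471 = 1.191 mrem/h.
Dose = rate × time = 1.191 mrem/h × 5.200 h = 6.193 mrem.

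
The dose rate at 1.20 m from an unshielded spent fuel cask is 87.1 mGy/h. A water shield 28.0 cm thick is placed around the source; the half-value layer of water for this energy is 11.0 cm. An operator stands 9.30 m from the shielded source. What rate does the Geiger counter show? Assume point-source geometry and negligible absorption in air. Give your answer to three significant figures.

Distance alone: (1.20/9.30)² = 0.01665, so 87.1 × 0.01665 = 1.450 mGy/h.
Shield: 28.0/11.0 = 2.545 half-value layers → attenuation 2^(−2.545) = 0.1713.
Combined: 1.450 × 0.1713 = 0.2484 mGy/h.

0.248 mGy/h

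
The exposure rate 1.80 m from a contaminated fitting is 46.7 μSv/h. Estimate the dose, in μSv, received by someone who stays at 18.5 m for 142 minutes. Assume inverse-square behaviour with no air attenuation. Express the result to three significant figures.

By the inverse-square law, rate at 18.5 m:
46.7 × (1.80/18.5)² = 46.7 × 0.009467 = 0.4421 μSv/h.
Dose = rate × time = 0.4421 μSv/h × 2.367 h = 1.046 μSv.

1.05 μSv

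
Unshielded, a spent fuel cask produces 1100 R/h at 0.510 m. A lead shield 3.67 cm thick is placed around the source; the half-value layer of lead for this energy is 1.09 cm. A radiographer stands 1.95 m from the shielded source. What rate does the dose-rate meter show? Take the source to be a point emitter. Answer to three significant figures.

Distance alone: (0.510/1.95)² = 0.06840, so 1100 × 0.06840 = 75.24 R/h.
Shield: 3.67/1.09 = 3.367 half-value layers → attenuation 2^(−3.367) = 0.09692.
Combined: 75.24 × 0.09692 = 7.292 R/h.

7.29 R/h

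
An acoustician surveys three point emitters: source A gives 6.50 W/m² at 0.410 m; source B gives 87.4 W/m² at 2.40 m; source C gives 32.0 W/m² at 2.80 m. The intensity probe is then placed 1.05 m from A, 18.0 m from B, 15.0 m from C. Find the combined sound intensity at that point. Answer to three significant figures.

By superposition, sum each source's inverse-square contribution:
A: 6.50 × (0.410/1.05)² = 0.9911 W/m²
B: 87.4 × (2.40/18.0)² = 1.554 W/m²
C: 32.0 × (2.80/15.0)² = 1.115 W/m²
Total = 0.9911 + 1.554 + 1.115 = 3.660 W/m².

3.66 W/m²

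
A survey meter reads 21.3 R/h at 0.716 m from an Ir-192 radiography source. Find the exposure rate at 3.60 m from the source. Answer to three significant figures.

0.843 R/h

Since intensity falls as 1/r², the rate at 3.60 m is
(0.716/3.60)² = 0.03956, so 21.3 × 0.03956 = 0.8426 R/h.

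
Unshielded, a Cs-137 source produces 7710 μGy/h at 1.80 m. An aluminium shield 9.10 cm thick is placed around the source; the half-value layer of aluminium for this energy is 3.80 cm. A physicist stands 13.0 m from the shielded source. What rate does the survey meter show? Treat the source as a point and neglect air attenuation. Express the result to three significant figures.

Distance alone: 7710 × (1.80/13.0)² = 7710 × 0.01917 = 147.8 μGy/h.
Shield: 9.10/3.80 = 2.395 half-value layers → attenuation 2^(−2.395) = 0.1901.
Combined: 147.8 × 0.1901 = 28.10 μGy/h.

28.1 μGy/h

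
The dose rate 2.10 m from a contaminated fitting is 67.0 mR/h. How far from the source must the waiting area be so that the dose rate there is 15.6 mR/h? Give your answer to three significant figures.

Applying the 1/r² law, d₂ = d₁·√(I₁/I₂).
I₁/I₂ = 67.0/15.6 = 4.295, so d₂ = 2.10 × √4.295 = 4.352 m.

4.35 m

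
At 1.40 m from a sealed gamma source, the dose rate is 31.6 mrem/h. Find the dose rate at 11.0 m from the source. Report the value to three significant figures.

0.512 mrem/h

Since intensity falls as 1/r², the rate at 11.0 m is
31.6 × (1.40/11.0)² = 31.6 × 0.01620 = 0.5119 mrem/h.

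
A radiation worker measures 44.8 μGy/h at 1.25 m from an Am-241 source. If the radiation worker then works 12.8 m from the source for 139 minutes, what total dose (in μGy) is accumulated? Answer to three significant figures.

0.990 μGy

Since intensity falls as 1/r², rate at 12.8 m:
44.8 × (1.25/12.8)² = 44.8 × 0.009537 = 0.4273 μGy/h.
Dose = rate × time = 0.4273 μGy/h × 2.317 h = 0.9901 μGy.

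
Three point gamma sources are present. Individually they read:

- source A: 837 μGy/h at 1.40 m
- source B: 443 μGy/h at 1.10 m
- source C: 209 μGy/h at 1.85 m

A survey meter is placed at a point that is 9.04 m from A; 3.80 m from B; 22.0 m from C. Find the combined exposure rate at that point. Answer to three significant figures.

58.7 μGy/h

Each source contributes Iᵢ·(dᵢ/rᵢ)²; contributions add.
A: 837 × (1.40/9.04)² = 20.07 μGy/h
B: 443 × (1.10/3.80)² = 37.12 μGy/h
C: 209 × (1.85/22.0)² = 1.478 μGy/h
Total = 20.07 + 37.12 + 1.478 = 58.67 μGy/h.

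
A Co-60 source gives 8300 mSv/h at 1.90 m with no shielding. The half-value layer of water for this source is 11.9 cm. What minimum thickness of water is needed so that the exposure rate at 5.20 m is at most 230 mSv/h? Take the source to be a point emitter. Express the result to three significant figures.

At 5.20 m, distance alone gives 8300 × (1.90/5.20)² = 8300 × 0.1335 = 1108 mSv/h.
Further attenuation needed: 1108/230 = 4.817.
n = log₂(4.817) = 2.268 half-value layers.
Thickness = 2.268 × 11.9 cm = 26.99 cm.

27.0 cm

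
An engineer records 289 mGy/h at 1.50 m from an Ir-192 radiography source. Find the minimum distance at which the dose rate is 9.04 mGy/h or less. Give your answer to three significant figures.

Using I₁d₁² = I₂d₂², d₂ = d₁·√(I₁/I₂).
I₁/I₂ = 289/9.04 = 31.97, so d₂ = 1.50 × √31.97 = 8.481 m.

8.48 m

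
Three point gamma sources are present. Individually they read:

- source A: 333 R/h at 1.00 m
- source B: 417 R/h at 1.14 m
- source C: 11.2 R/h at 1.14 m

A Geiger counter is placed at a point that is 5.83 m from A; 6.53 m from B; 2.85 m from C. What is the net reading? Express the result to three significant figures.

Each source contributes Iᵢ·(dᵢ/rᵢ)²; contributions add.
A: 333 × (1.00/5.83)² = 9.797 R/h
B: 417 × (1.14/6.53)² = 12.71 R/h
C: 11.2 × (1.14/2.85)² = 1.792 R/h
Total = 9.797 + 12.71 + 1.792 = 24.30 R/h.

24.3 R/h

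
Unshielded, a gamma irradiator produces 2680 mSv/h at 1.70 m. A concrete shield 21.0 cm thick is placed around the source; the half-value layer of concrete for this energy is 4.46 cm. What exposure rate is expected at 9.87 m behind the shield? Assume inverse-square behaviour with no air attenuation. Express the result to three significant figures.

Distance alone: 2680 × (1.70/9.87)² = 2680 × 0.02967 = 79.52 mSv/h.
Shield: 21.0/4.46 = 4.709 half-value layers → attenuation 2^(−4.709) = 0.03823.
Combined: 79.52 × 0.03823 = 3.040 mSv/h.

3.04 mSv/h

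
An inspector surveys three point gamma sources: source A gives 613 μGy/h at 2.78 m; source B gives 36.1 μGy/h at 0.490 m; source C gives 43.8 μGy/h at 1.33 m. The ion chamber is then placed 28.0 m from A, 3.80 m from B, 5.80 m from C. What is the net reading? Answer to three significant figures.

By superposition, sum each source's inverse-square contribution:
A: 613 × (2.78/28.0)² = 6.043 μGy/h
B: 36.1 × (0.490/3.80)² = 0.6003 μGy/h
C: 43.8 × (1.33/5.80)² = 2.303 μGy/h
Total = 6.043 + 0.6003 + 2.303 = 8.946 μGy/h.

8.95 μGy/h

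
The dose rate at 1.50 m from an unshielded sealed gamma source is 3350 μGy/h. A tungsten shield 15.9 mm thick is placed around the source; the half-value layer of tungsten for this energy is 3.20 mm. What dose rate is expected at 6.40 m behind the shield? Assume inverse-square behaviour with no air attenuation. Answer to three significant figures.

Distance alone: (1.50/6.40)² = 0.05493, so 3350 × 0.05493 = 184.0 μGy/h.
Shield: 15.9/3.20 = 4.969 half-value layers → attenuation 2^(−4.969) = 0.03193.
Combined: 184.0 × 0.03193 = 5.875 μGy/h.

5.88 μGy/h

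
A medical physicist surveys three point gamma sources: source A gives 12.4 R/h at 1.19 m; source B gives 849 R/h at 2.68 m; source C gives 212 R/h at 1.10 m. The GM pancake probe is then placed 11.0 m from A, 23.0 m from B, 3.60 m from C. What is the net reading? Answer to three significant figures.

Each source contributes Iᵢ·(dᵢ/rᵢ)²; contributions add.
A: 12.4 × (1.19/11.0)² = 0.1451 R/h
B: 849 × (2.68/23.0)² = 11.53 R/h
C: 212 × (1.10/3.60)² = 19.79 R/h
Total = 0.1451 + 11.53 + 19.79 = 31.47 R/h.

31.5 R/h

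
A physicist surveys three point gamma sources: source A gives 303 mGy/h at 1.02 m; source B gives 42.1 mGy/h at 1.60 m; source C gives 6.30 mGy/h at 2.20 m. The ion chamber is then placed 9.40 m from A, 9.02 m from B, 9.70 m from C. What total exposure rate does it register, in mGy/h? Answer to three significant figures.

Each source contributes Iᵢ·(dᵢ/rᵢ)²; contributions add.
A: 303 × (1.02/9.40)² = 3.568 mGy/h
B: 42.1 × (1.60/9.02)² = 1.325 mGy/h
C: 6.30 × (2.20/9.70)² = 0.3241 mGy/h
Total = 3.568 + 1.325 + 0.3241 = 5.217 mGy/h.

5.22 mGy/h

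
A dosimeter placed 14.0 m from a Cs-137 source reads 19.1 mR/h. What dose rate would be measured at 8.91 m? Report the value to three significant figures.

Using I₁d₁² = I₂d₂², scaling from 14.0 m to 8.91 m:
19.1 × (14.0/8.91)² = 19.1 × 2.469 = 47.16 mR/h.

47.2 mR/h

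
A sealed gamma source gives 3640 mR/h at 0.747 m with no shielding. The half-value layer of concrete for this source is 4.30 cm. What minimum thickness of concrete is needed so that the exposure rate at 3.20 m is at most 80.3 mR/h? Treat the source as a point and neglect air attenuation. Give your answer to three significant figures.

At 3.20 m, distance alone gives 3640 × (0.747/3.20)² = 3640 × 0.05449 = 198.3 mR/h.
Further attenuation needed: 198.3/80.3 = 2.469.
n = log₂(2.469) = 1.304 half-value layers.
Thickness = 1.304 × 4.30 cm = 5.607 cm.

5.61 cm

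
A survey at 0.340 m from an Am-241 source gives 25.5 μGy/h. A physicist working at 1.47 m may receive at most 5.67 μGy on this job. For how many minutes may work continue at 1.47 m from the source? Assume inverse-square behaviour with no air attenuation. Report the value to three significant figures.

By the inverse-square law, rate at 1.47 m:
25.5 × (0.340/1.47)² = 25.5 × 0.05350 = 1.364 μGy/h.
Stay time = 5.67 μGy ÷ 1.364 μGy/h = 4.157 h = 249.4 min.

249 min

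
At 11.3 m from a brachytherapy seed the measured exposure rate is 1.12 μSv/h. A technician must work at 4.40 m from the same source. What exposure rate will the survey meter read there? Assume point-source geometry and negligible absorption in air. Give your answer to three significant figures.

Intensity scales as (d₁/d₂)², so scaling from 11.3 m to 4.40 m:
(11.3/4.40)² = 6.596, so 1.12 × 6.596 = 7.388 μSv/h.

7.39 μSv/h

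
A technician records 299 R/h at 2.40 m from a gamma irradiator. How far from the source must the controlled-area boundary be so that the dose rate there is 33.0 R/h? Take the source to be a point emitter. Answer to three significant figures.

Applying the 1/r² law, d₂ = d₁·√(I₁/I₂).
I₁/I₂ = 299/33.0 = 9.061, so d₂ = 2.40 × √9.061 = 7.224 m.

7.22 m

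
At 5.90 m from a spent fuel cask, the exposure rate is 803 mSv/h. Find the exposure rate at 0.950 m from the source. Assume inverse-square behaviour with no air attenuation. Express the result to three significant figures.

Applying the 1/r² law, the rate at 0.950 m is
(5.90/0.950)² = 38.57, so 803 × 38.57 = 30970 mSv/h.

31000 mSv/h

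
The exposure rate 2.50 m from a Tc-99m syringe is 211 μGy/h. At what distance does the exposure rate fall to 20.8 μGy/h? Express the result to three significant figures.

Applying the 1/r² law, d₂ = d₁·√(I₁/I₂).
I₁/I₂ = 211/20.8 = 10.14, so d₂ = 2.50 × √10.14 = 7.961 m.

7.96 m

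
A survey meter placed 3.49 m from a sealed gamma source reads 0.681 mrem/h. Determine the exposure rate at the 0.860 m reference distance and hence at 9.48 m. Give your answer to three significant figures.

Since intensity falls as 1/r²,
At 0.860 m: 0.681 × (3.49/0.860)² = 0.681 × 16.47 = 11.22 mrem/h
At 9.48 m: 11.22 × (0.860/9.48)² = 11.22 × 0.008230 = 0.09234 mrem/h.

11.2 mrem/h; 0.0923 mrem/h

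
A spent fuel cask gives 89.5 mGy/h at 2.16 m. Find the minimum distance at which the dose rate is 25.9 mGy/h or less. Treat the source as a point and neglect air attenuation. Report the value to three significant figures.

4.02 m

Using I₁d₁² = I₂d₂², d₂ = d₁·√(I₁/I₂).
I₁/I₂ = 89.5/25.9 = 3.456, so d₂ = 2.16 × √3.456 = 4.016 m.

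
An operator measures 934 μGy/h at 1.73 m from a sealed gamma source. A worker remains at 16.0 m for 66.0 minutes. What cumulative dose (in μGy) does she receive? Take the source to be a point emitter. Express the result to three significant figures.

Applying the 1/r² law, rate at 16.0 m:
934 × (1.73/16.0)² = 934 × 0.01169 = 10.92 μGy/h.
Dose = rate × time = 10.92 μGy/h × 1.100 h = 12.01 μGy.

12.0 μGy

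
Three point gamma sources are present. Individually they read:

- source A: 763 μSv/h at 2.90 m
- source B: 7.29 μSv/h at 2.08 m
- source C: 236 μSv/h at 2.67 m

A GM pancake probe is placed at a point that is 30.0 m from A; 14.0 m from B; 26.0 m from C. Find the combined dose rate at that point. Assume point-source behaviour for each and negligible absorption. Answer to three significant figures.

9.78 μSv/h

Each source contributes Iᵢ·(dᵢ/rᵢ)²; contributions add.
A: 763 × (2.90/30.0)² = 7.130 μSv/h
B: 7.29 × (2.08/14.0)² = 0.1609 μSv/h
C: 236 × (2.67/26.0)² = 2.489 μSv/h
Total = 7.130 + 0.1609 + 2.489 = 9.780 μSv/h.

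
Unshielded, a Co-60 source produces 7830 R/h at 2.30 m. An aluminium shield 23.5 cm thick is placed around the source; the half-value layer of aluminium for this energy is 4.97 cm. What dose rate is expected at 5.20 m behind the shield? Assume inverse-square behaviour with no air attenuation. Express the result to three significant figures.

57.8 R/h

Distance alone: 7830 × (2.30/5.20)² = 7830 × 0.1956 = 1532 R/h.
Shield: 23.5/4.97 = 4.728 half-value layers → attenuation 2^(−4.728) = 0.03773.
Combined: 1532 × 0.03773 = 57.80 R/h.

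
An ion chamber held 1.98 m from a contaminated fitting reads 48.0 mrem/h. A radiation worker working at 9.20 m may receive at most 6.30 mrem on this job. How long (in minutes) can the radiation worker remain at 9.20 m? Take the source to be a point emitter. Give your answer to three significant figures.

170 min

Using I₁d₁² = I₂d₂², rate at 9.20 m:
(1.98/9.20)² = 0.04632, so 48.0 × 0.04632 = 2.223 mrem/h.
Stay time = 6.30 mrem ÷ 2.223 mrem/h = 2.834 h = 170.0 min.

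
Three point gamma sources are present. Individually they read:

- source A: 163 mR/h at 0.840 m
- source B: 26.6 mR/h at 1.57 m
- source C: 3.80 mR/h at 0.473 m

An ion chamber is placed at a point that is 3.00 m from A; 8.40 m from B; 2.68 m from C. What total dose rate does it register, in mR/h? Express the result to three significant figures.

13.8 mR/h

Each source contributes Iᵢ·(dᵢ/rᵢ)²; contributions add.
A: 163 × (0.840/3.00)² = 12.78 mR/h
B: 26.6 × (1.57/8.40)² = 0.9292 mR/h
C: 3.80 × (0.473/2.68)² = 0.1184 mR/h
Total = 12.78 + 0.9292 + 0.1184 = 13.83 mR/h.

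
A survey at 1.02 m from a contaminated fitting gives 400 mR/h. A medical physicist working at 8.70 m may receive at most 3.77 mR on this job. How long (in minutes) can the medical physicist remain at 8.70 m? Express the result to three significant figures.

41.1 min

Applying the 1/r² law, rate at 8.70 m:
400 × (1.02/8.70)² = 400 × 0.01375 = 5.500 mR/h.
Stay time = 3.77 mR ÷ 5.500 mR/h = 0.6855 h = 41.13 min.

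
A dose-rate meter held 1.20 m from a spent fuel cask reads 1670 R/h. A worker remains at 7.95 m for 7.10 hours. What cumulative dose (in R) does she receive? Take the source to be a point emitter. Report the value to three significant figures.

Since intensity falls as 1/r², rate at 7.95 m:
(1.20/7.95)² = 0.02278, so 1670 × 0.02278 = 38.04 R/h.
Dose = rate × time = 38.04 R/h × 7.100 h = 270.1 R.

270 R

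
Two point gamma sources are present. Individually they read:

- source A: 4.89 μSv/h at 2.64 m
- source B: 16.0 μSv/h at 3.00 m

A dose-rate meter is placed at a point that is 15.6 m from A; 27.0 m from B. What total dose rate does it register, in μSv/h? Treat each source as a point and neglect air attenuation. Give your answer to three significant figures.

By superposition, sum each source's inverse-square contribution:
A: 4.89 × (2.64/15.6)² = 0.1400 μSv/h
B: 16.0 × (3.00/27.0)² = 0.1975 μSv/h
Total = 0.1400 + 0.1975 = 0.3375 μSv/h.

0.338 μSv/h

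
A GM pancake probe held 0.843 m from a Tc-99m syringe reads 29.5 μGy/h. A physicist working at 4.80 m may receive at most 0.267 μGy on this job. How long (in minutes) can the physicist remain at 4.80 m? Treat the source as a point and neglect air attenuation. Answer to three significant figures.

17.6 min

Using I₁d₁² = I₂d₂², rate at 4.80 m:
29.5 × (0.843/4.80)² = 29.5 × 0.03084 = 0.9098 μGy/h.
Stay time = 0.267 μGy ÷ 0.9098 μGy/h = 0.2935 h = 17.61 min.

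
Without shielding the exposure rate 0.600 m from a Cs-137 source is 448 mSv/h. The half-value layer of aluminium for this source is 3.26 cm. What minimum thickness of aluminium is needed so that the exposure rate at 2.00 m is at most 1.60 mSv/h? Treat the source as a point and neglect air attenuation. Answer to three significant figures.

15.2 cm

At 2.00 m, distance alone gives 448 × (0.600/2.00)² = 448 × 0.09000 = 40.32 mSv/h.
Further attenuation needed: 40.32/1.60 = 25.20.
n = log₂(25.20) = 4.655 half-value layers.
Thickness = 4.655 × 3.26 cm = 15.18 cm.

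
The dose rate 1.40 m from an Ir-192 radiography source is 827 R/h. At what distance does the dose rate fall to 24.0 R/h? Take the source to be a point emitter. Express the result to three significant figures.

Intensity scales as (d₁/d₂)², so d₂ = d₁·√(I₁/I₂).
I₁/I₂ = 827/24.0 = 34.46, so d₂ = 1.40 × √34.46 = 8.218 m.

8.22 m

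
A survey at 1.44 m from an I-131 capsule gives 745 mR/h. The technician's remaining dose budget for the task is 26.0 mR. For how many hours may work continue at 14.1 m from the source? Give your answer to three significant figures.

Using I₁d₁² = I₂d₂², rate at 14.1 m:
(1.44/14.1)² = 0.01043, so 745 × 0.01043 = 7.770 mR/h.
Stay time = 26.0 mR ÷ 7.770 mR/h = 3.346 h.

3.35 h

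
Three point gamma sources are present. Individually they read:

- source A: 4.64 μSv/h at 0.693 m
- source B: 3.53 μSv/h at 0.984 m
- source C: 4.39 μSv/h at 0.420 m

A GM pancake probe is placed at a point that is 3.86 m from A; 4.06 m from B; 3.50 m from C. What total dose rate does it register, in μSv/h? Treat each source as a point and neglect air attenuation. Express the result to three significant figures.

By superposition, sum each source's inverse-square contribution:
A: 4.64 × (0.693/3.86)² = 0.1496 μSv/h
B: 3.53 × (0.984/4.06)² = 0.2074 μSv/h
C: 4.39 × (0.420/3.50)² = 0.06322 μSv/h
Total = 0.1496 + 0.2074 + 0.06322 = 0.4202 μSv/h.

0.420 μSv/h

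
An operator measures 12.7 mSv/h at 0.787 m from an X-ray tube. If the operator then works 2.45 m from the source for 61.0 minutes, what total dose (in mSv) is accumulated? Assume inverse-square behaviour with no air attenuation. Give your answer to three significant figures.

Since intensity falls as 1/r², rate at 2.45 m:
12.7 × (0.787/2.45)² = 12.7 × 0.1032 = 1.311 mSv/h.
Dose = rate × time = 1.311 mSv/h × 1.017 h = 1.333 mSv.

1.33 mSv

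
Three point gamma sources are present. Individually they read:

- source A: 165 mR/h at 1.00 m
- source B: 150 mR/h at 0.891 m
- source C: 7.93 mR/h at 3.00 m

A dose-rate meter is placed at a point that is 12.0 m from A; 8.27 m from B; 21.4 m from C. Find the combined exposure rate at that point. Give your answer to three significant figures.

By superposition, sum each source's inverse-square contribution:
A: 165 × (1.00/12.0)² = 1.146 mR/h
B: 150 × (0.891/8.27)² = 1.741 mR/h
C: 7.93 × (3.00/21.4)² = 0.1558 mR/h
Total = 1.146 + 1.741 + 0.1558 = 3.043 mR/h.

3.04 mR/h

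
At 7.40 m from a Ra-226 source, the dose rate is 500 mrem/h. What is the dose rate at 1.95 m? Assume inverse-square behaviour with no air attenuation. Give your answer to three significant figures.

By the inverse-square law, the rate at 1.95 m is
(7.40/1.95)² = 14.40, so 500 × 14.40 = 7200 mrem/h.

7200 mrem/h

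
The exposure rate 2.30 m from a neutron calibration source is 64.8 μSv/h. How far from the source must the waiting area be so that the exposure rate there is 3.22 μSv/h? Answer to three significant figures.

10.3 m

Using I₁d₁² = I₂d₂², d₂ = d₁·√(I₁/I₂).
I₁/I₂ = 64.8/3.22 = 20.12, so d₂ = 2.30 × √20.12 = 10.32 m.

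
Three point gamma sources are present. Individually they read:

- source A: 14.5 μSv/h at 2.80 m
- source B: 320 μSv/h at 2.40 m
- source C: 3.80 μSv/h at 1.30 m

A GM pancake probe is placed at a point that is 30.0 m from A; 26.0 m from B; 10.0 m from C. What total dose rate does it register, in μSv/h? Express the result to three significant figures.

Each source contributes Iᵢ·(dᵢ/rᵢ)²; contributions add.
A: 14.5 × (2.80/30.0)² = 0.1263 μSv/h
B: 320 × (2.40/26.0)² = 2.727 μSv/h
C: 3.80 × (1.30/10.0)² = 0.06422 μSv/h
Total = 0.1263 + 2.727 + 0.06422 = 2.918 μSv/h.

2.92 μSv/h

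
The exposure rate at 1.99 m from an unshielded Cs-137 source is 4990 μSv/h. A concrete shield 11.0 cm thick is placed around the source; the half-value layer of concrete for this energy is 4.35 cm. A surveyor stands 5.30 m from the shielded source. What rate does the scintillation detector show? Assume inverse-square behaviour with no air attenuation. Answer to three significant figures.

122 μSv/h

Distance alone: 4990 × (1.99/5.30)² = 4990 × 0.1410 = 703.6 μSv/h.
Shield: 11.0/4.35 = 2.529 half-value layers → attenuation 2^(−2.529) = 0.1733.
Combined: 703.6 × 0.1733 = 121.9 μSv/h.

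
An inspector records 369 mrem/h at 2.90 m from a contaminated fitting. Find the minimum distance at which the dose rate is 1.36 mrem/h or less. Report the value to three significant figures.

47.8 m

By the inverse-square law, d₂ = d₁·√(I₁/I₂).
I₁/I₂ = 369/1.36 = 271.3, so d₂ = 2.90 × √271.3 = 47.77 m.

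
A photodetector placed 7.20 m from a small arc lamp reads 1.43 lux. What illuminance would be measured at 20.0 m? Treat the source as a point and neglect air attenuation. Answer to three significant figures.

Since intensity falls as 1/r², scaling from 7.20 m to 20.0 m:
(7.20/20.0)² = 0.1296, so 1.43 × 0.1296 = 0.1853 lux.

0.185 lux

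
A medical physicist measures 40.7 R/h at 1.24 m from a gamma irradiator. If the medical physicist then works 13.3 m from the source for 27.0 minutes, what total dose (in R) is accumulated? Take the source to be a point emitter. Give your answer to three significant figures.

By the inverse-square law, rate at 13.3 m:
(1.24/13.3)² = 0.008692, so 40.7 × 0.008692 = 0.3538 R/h.
Dose = rate × time = 0.3538 R/h × 0.4500 h = 0.1592 R.

0.159 R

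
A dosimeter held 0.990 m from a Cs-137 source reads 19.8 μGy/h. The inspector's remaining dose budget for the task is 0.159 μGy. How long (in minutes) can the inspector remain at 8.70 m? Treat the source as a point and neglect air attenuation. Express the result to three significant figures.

37.2 min

Since intensity falls as 1/r², rate at 8.70 m:
19.8 × (0.990/8.70)² = 19.8 × 0.01295 = 0.2564 μGy/h.
Stay time = 0.159 μGy ÷ 0.2564 μGy/h = 0.6201 h = 37.21 min.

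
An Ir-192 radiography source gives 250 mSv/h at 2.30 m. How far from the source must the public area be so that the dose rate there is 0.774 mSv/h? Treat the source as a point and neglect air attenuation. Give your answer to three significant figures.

41.3 m

Applying the 1/r² law, d₂ = d₁·√(I₁/I₂).
I₁/I₂ = 250/0.774 = 323.0, so d₂ = 2.30 × √323.0 = 41.34 m.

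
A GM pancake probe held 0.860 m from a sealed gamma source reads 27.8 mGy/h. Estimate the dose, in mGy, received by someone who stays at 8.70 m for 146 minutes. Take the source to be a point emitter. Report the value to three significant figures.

0.661 mGy

Intensity scales as (d₁/d₂)², so rate at 8.70 m:
27.8 × (0.860/8.70)² = 27.8 × 0.009771 = 0.2716 mGy/h.
Dose = rate × time = 0.2716 mGy/h × 2.433 h = 0.6608 mGy.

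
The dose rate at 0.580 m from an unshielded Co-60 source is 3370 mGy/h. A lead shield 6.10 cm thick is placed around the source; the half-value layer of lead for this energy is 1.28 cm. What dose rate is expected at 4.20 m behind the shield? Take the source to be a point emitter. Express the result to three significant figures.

2.36 mGy/h

Distance alone: 3370 × (0.580/4.20)² = 3370 × 0.01907 = 64.27 mGy/h.
Shield: 6.10/1.28 = 4.766 half-value layers → attenuation 2^(−4.766) = 0.03675.
Combined: 64.27 × 0.03675 = 2.362 mGy/h.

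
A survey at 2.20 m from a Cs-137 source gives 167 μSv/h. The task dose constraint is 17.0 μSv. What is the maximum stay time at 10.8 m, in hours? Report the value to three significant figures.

2.45 h

By the inverse-square law, rate at 10.8 m:
(2.20/10.8)² = 0.04150, so 167 × 0.04150 = 6.931 μSv/h.
Stay time = 17.0 μSv ÷ 6.931 μSv/h = 2.453 h.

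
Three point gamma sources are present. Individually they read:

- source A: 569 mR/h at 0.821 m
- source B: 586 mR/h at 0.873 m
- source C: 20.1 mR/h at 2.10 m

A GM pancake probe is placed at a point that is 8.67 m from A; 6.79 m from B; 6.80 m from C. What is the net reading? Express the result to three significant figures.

16.7 mR/h

By superposition, sum each source's inverse-square contribution:
A: 569 × (0.821/8.67)² = 5.102 mR/h
B: 586 × (0.873/6.79)² = 9.687 mR/h
C: 20.1 × (2.10/6.80)² = 1.917 mR/h
Total = 5.102 + 9.687 + 1.917 = 16.71 mR/h.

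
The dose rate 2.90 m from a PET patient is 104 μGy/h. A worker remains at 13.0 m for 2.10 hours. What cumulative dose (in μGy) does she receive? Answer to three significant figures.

Applying the 1/r² law, rate at 13.0 m:
104 × (2.90/13.0)² = 104 × 0.04976 = 5.175 μGy/h.
Dose = rate × time = 5.175 μGy/h × 2.100 h = 10.87 μGy.

10.9 μGy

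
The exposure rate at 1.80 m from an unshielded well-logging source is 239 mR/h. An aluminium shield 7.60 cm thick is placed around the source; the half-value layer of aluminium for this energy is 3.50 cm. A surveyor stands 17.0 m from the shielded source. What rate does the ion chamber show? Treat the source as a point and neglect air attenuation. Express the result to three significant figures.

Distance alone: 239 × (1.80/17.0)² = 239 × 0.01121 = 2.679 mR/h.
Shield: 7.60/3.50 = 2.171 half-value layers → attenuation 2^(−2.171) = 0.2221.
Combined: 2.679 × 0.2221 = 0.5950 mR/h.

0.595 mR/h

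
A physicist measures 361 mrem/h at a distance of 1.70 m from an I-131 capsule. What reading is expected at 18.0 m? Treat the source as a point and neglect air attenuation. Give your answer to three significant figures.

3.22 mrem/h

By the inverse-square law, the rate at 18.0 m is
(1.70/18.0)² = 0.008920, so 361 × 0.008920 = 3.220 mrem/h.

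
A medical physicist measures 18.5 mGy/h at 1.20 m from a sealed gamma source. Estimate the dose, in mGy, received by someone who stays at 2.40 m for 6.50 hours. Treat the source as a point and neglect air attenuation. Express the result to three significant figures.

30.1 mGy

Using I₁d₁² = I₂d₂², rate at 2.40 m:
(1.20/2.40)² = 0.2500, so 18.5 × 0.2500 = 4.625 mGy/h.
Dose = rate × time = 4.625 mGy/h × 6.500 h = 30.06 mGy.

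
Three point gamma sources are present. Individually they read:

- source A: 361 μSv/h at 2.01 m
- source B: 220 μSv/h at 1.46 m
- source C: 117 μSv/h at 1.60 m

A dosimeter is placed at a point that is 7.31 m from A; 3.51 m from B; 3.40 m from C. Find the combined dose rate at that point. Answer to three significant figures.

91.3 μSv/h

Each source contributes Iᵢ·(dᵢ/rᵢ)²; contributions add.
A: 361 × (2.01/7.31)² = 27.29 μSv/h
B: 220 × (1.46/3.51)² = 38.06 μSv/h
C: 117 × (1.60/3.40)² = 25.91 μSv/h
Total = 27.29 + 38.06 + 25.91 = 91.26 μSv/h.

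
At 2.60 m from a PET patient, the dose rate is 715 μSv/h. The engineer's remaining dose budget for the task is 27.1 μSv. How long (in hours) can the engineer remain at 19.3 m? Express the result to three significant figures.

Intensity scales as (d₁/d₂)², so rate at 19.3 m:
715 × (2.60/19.3)² = 715 × 0.01815 = 12.98 μSv/h.
Stay time = 27.1 μSv ÷ 12.98 μSv/h = 2.088 h.

2.09 h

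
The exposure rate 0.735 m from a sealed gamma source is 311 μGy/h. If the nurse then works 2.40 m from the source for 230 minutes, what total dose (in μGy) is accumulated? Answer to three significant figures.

Since intensity falls as 1/r², rate at 2.40 m:
(0.735/2.40)² = 0.09379, so 311 × 0.09379 = 29.17 μGy/h.
Dose = rate × time = 29.17 μGy/h × 3.833 h = 111.8 μGy.

112 μGy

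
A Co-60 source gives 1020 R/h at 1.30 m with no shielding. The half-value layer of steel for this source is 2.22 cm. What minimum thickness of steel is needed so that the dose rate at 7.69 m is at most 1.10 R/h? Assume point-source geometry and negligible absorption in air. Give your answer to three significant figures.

10.5 cm

At 7.69 m, distance alone gives (1.30/7.69)² = 0.02858, so 1020 × 0.02858 = 29.15 R/h.
Further attenuation needed: 29.15/1.10 = 26.50.
n = log₂(26.50) = 4.728 half-value layers.
Thickness = 4.728 × 2.22 cm = 10.50 cm.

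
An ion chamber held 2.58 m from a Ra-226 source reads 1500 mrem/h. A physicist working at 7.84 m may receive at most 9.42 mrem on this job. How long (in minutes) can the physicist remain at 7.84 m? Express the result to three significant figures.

Applying the 1/r² law, rate at 7.84 m:
1500 × (2.58/7.84)² = 1500 × 0.1083 = 162.4 mrem/h.
Stay time = 9.42 mrem ÷ 162.4 mrem/h = 0.05800 h = 3.480 min.

3.48 min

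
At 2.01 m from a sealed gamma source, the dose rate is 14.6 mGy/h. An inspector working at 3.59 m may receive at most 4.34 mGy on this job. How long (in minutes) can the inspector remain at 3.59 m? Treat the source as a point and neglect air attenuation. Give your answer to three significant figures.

56.9 min

Intensity scales as (d₁/d₂)², so rate at 3.59 m:
14.6 × (2.01/3.59)² = 14.6 × 0.3135 = 4.577 mGy/h.
Stay time = 4.34 mGy ÷ 4.577 mGy/h = 0.9482 h = 56.89 min.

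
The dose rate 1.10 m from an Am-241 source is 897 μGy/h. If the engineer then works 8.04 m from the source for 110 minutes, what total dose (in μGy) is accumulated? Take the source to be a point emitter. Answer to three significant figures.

By the inverse-square law, rate at 8.04 m:
(1.10/8.04)² = 0.01872, so 897 × 0.01872 = 16.79 μGy/h.
Dose = rate × time = 16.79 μGy/h × 1.833 h = 30.78 μGy.

30.8 μGy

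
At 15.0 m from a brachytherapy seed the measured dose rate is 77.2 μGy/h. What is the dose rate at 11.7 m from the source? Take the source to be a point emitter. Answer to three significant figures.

Intensity scales as (d₁/d₂)², so scaling from 15.0 m to 11.7 m:
(15.0/11.7)² = 1.644, so 77.2 × 1.644 = 126.9 μGy/h.

127 μGy/h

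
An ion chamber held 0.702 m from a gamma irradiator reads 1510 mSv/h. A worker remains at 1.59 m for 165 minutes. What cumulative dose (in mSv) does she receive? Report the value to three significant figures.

Using I₁d₁² = I₂d₂², rate at 1.59 m:
(0.702/1.59)² = 0.1949, so 1510 × 0.1949 = 294.3 mSv/h.
Dose = rate × time = 294.3 mSv/h × 2.750 h = 809.3 mSv.

809 mSv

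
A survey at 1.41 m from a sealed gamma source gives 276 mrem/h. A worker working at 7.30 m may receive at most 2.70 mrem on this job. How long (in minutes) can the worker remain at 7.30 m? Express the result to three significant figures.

Applying the 1/r² law, rate at 7.30 m:
(1.41/7.30)² = 0.03731, so 276 × 0.03731 = 10.30 mrem/h.
Stay time = 2.70 mrem ÷ 10.30 mrem/h = 0.2621 h = 15.73 min.

15.7 min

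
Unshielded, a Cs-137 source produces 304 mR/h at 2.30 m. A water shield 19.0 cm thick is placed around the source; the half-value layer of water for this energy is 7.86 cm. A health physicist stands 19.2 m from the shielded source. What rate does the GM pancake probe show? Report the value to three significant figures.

Distance alone: (2.30/19.2)² = 0.01435, so 304 × 0.01435 = 4.362 mR/h.
Shield: 19.0/7.86 = 2.417 half-value layers → attenuation 2^(−2.417) = 0.1872.
Combined: 4.362 × 0.1872 = 0.8166 mR/h.

0.817 mR/h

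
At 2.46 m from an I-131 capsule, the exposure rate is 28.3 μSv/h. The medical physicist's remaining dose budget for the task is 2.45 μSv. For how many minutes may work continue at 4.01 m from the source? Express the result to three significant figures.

Intensity scales as (d₁/d₂)², so rate at 4.01 m:
28.3 × (2.46/4.01)² = 28.3 × 0.3763 = 10.65 μSv/h.
Stay time = 2.45 μSv ÷ 10.65 μSv/h = 0.2300 h = 13.80 min.

13.8 min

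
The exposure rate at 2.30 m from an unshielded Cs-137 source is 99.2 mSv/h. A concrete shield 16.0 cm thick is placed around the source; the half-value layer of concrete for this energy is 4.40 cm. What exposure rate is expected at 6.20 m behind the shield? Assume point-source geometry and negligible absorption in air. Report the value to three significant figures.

Distance alone: (2.30/6.20)² = 0.1376, so 99.2 × 0.1376 = 13.65 mSv/h.
Shield: 16.0/4.40 = 3.636 half-value layers → attenuation 2^(−3.636) = 0.08044.
Combined: 13.65 × 0.08044 = 1.098 mSv/h.

1.10 mSv/h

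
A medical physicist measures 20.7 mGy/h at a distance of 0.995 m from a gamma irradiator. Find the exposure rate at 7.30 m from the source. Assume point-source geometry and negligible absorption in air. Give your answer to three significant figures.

Using I₁d₁² = I₂d₂², the rate at 7.30 m is
20.7 × (0.995/7.30)² = 20.7 × 0.01858 = 0.3846 mGy/h.

0.385 mGy/h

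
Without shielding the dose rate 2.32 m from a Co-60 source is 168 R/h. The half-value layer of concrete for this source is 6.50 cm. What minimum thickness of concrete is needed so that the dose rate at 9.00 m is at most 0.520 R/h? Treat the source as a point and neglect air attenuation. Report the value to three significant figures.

At 9.00 m, distance alone gives (2.32/9.00)² = 0.06645, so 168 × 0.06645 = 11.16 R/h.
Further attenuation needed: 11.16/0.520 = 21.46.
n = log₂(21.46) = 4.424 half-value layers.
Thickness = 4.424 × 6.50 cm = 28.76 cm.

28.8 cm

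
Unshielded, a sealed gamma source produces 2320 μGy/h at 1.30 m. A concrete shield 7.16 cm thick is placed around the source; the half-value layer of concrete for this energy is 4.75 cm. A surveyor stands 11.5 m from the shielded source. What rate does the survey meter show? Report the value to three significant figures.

10.4 μGy/h

Distance alone: (1.30/11.5)² = 0.01278, so 2320 × 0.01278 = 29.65 μGy/h.
Shield: 7.16/4.75 = 1.507 half-value layers → attenuation 2^(−1.507) = 0.3518.
Combined: 29.65 × 0.3518 = 10.43 μGy/h.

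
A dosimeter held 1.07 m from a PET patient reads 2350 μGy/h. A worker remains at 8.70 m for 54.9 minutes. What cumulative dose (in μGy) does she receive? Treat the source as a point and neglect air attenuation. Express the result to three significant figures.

32.5 μGy

Intensity scales as (d₁/d₂)², so rate at 8.70 m:
2350 × (1.07/8.70)² = 2350 × 0.01513 = 35.56 μGy/h.
Dose = rate × time = 35.56 μGy/h × 0.9150 h = 32.54 μGy.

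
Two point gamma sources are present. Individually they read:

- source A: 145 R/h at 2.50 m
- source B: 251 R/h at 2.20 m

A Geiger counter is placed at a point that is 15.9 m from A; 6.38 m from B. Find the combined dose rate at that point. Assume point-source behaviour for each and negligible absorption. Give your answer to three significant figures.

33.4 R/h

By superposition, sum each source's inverse-square contribution:
A: 145 × (2.50/15.9)² = 3.585 R/h
B: 251 × (2.20/6.38)² = 29.85 R/h
Total = 3.585 + 29.85 = 33.44 R/h.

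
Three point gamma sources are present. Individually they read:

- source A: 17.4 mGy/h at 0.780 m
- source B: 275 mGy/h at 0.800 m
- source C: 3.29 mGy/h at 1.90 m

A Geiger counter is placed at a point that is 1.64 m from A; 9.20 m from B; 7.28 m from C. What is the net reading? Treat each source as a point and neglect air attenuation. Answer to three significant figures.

6.24 mGy/h

By superposition, sum each source's inverse-square contribution:
A: 17.4 × (0.780/1.64)² = 3.936 mGy/h
B: 275 × (0.800/9.20)² = 2.079 mGy/h
C: 3.29 × (1.90/7.28)² = 0.2241 mGy/h
Total = 3.936 + 2.079 + 0.2241 = 6.239 mGy/h.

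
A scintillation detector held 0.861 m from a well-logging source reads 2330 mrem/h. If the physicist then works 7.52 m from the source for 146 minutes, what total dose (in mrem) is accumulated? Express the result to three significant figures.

Applying the 1/r² law, rate at 7.52 m:
(0.861/7.52)² = 0.01311, so 2330 × 0.01311 = 30.55 mrem/h.
Dose = rate × time = 30.55 mrem/h × 2.433 h = 74.33 mrem.

74.3 mrem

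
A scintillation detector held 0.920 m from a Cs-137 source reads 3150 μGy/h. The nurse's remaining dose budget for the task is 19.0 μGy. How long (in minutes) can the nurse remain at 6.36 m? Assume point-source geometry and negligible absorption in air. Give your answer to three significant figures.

17.3 min

Since intensity falls as 1/r², rate at 6.36 m:
3150 × (0.920/6.36)² = 3150 × 0.02092 = 65.90 μGy/h.
Stay time = 19.0 μGy ÷ 65.90 μGy/h = 0.2883 h = 17.30 min.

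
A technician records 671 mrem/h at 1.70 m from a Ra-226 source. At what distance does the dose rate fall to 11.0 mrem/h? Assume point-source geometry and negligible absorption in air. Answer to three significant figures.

Using I₁d₁² = I₂d₂², d₂ = d₁·√(I₁/I₂).
I₁/I₂ = 671/11.0 = 61.00, so d₂ = 1.70 × √61.00 = 13.28 m.

13.3 m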